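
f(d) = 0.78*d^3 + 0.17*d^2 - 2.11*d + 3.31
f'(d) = 2.34*d^2 + 0.34*d - 2.11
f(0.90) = 2.12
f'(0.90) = 0.09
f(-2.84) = -7.19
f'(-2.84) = 15.80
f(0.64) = 2.23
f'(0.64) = -0.93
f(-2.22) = 0.30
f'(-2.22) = 8.67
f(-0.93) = 4.79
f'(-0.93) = -0.40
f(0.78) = 2.14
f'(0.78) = -0.42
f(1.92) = 5.41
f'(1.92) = 7.17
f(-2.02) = 1.84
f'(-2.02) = 6.75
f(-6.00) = -146.39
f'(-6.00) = 80.09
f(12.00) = 1350.31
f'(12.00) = 338.93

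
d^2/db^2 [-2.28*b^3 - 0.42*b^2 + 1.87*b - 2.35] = -13.68*b - 0.84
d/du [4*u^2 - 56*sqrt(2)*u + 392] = 8*u - 56*sqrt(2)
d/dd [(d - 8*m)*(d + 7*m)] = 2*d - m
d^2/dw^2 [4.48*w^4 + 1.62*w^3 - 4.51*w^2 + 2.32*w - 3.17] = 53.76*w^2 + 9.72*w - 9.02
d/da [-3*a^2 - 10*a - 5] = -6*a - 10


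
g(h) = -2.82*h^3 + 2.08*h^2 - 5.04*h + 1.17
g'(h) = -8.46*h^2 + 4.16*h - 5.04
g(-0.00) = 1.17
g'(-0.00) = -5.04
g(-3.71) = 192.50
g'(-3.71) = -136.92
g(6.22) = -628.32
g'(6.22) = -306.47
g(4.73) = -274.56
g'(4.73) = -174.64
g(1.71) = -15.47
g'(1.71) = -22.66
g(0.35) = -0.46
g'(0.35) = -4.62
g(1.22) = -7.00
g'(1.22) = -12.56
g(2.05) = -24.72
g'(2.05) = -32.07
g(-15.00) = 10062.27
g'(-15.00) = -1970.94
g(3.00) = -71.37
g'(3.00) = -68.70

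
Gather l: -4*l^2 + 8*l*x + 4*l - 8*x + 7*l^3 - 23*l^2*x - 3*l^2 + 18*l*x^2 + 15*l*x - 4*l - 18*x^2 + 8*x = 7*l^3 + l^2*(-23*x - 7) + l*(18*x^2 + 23*x) - 18*x^2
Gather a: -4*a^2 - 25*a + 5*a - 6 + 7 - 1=-4*a^2 - 20*a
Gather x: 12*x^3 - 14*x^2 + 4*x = 12*x^3 - 14*x^2 + 4*x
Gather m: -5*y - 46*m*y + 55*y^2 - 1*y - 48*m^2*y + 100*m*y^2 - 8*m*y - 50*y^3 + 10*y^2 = -48*m^2*y + m*(100*y^2 - 54*y) - 50*y^3 + 65*y^2 - 6*y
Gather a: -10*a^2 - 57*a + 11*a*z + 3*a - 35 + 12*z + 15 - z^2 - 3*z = -10*a^2 + a*(11*z - 54) - z^2 + 9*z - 20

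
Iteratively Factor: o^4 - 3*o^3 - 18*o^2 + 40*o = (o + 4)*(o^3 - 7*o^2 + 10*o) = (o - 5)*(o + 4)*(o^2 - 2*o) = o*(o - 5)*(o + 4)*(o - 2)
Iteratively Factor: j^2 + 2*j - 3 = (j + 3)*(j - 1)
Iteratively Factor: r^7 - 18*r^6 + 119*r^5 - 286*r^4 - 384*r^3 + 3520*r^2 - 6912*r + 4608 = (r - 4)*(r^6 - 14*r^5 + 63*r^4 - 34*r^3 - 520*r^2 + 1440*r - 1152) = (r - 4)^2*(r^5 - 10*r^4 + 23*r^3 + 58*r^2 - 288*r + 288) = (r - 4)^3*(r^4 - 6*r^3 - r^2 + 54*r - 72) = (r - 4)^3*(r + 3)*(r^3 - 9*r^2 + 26*r - 24) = (r - 4)^3*(r - 3)*(r + 3)*(r^2 - 6*r + 8) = (r - 4)^3*(r - 3)*(r - 2)*(r + 3)*(r - 4)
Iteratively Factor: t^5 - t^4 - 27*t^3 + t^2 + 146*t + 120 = (t + 4)*(t^4 - 5*t^3 - 7*t^2 + 29*t + 30) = (t + 2)*(t + 4)*(t^3 - 7*t^2 + 7*t + 15) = (t - 3)*(t + 2)*(t + 4)*(t^2 - 4*t - 5) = (t - 3)*(t + 1)*(t + 2)*(t + 4)*(t - 5)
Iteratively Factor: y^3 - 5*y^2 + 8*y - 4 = (y - 2)*(y^2 - 3*y + 2) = (y - 2)^2*(y - 1)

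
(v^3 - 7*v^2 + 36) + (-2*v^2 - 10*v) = v^3 - 9*v^2 - 10*v + 36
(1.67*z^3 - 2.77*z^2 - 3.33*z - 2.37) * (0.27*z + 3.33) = 0.4509*z^4 + 4.8132*z^3 - 10.1232*z^2 - 11.7288*z - 7.8921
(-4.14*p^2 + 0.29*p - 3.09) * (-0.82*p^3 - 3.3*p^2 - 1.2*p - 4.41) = 3.3948*p^5 + 13.4242*p^4 + 6.5448*p^3 + 28.1064*p^2 + 2.4291*p + 13.6269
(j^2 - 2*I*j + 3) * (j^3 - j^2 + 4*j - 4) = j^5 - j^4 - 2*I*j^4 + 7*j^3 + 2*I*j^3 - 7*j^2 - 8*I*j^2 + 12*j + 8*I*j - 12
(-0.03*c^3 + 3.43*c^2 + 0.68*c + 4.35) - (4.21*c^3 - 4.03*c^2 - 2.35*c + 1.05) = -4.24*c^3 + 7.46*c^2 + 3.03*c + 3.3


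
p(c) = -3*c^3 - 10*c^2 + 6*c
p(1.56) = -26.37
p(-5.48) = 160.52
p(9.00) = -2943.00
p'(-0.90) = 16.71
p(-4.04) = 10.36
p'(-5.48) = -154.67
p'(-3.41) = -30.45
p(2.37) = -81.89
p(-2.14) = -29.23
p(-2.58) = -30.52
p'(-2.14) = 7.58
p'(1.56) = -47.10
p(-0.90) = -11.31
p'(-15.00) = -1719.00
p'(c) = -9*c^2 - 20*c + 6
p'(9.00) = -903.00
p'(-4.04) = -60.09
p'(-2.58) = -2.31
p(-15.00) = 7785.00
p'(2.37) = -91.95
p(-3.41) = -17.79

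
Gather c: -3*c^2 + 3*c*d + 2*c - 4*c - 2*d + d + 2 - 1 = -3*c^2 + c*(3*d - 2) - d + 1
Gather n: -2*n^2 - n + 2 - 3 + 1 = -2*n^2 - n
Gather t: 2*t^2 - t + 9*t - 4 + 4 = 2*t^2 + 8*t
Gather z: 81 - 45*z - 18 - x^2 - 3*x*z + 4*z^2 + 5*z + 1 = -x^2 + 4*z^2 + z*(-3*x - 40) + 64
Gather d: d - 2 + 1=d - 1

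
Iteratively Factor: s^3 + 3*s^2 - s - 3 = (s - 1)*(s^2 + 4*s + 3) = (s - 1)*(s + 3)*(s + 1)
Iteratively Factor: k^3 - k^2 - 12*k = (k + 3)*(k^2 - 4*k) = (k - 4)*(k + 3)*(k)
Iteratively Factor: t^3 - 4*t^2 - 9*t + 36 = (t - 3)*(t^2 - t - 12) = (t - 4)*(t - 3)*(t + 3)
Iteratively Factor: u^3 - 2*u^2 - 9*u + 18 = (u + 3)*(u^2 - 5*u + 6) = (u - 3)*(u + 3)*(u - 2)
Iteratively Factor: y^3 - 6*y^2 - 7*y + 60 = (y - 5)*(y^2 - y - 12) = (y - 5)*(y + 3)*(y - 4)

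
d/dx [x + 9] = 1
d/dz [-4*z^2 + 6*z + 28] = 6 - 8*z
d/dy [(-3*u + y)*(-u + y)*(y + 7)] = 3*u^2 - 8*u*y - 28*u + 3*y^2 + 14*y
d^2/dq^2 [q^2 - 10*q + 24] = 2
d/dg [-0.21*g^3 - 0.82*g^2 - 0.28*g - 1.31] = -0.63*g^2 - 1.64*g - 0.28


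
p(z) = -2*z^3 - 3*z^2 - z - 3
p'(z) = -6*z^2 - 6*z - 1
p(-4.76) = 149.49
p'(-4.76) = -108.39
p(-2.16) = 5.32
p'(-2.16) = -16.03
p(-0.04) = -2.96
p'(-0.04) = -0.77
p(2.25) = -43.22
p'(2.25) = -44.88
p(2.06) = -35.27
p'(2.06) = -38.82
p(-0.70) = -3.08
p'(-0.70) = 0.26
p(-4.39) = 112.78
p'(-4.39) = -90.29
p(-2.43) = 10.41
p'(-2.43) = -21.85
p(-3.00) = 27.00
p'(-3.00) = -37.00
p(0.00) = -3.00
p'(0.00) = -1.00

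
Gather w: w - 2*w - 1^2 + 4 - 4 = -w - 1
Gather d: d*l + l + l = d*l + 2*l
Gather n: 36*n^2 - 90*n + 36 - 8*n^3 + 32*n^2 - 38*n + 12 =-8*n^3 + 68*n^2 - 128*n + 48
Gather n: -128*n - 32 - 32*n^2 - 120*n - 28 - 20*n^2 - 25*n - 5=-52*n^2 - 273*n - 65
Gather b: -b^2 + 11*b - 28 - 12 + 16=-b^2 + 11*b - 24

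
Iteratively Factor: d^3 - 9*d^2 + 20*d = (d)*(d^2 - 9*d + 20) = d*(d - 5)*(d - 4)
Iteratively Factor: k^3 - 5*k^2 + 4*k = (k - 1)*(k^2 - 4*k) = (k - 4)*(k - 1)*(k)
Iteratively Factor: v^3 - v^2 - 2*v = (v)*(v^2 - v - 2) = v*(v + 1)*(v - 2)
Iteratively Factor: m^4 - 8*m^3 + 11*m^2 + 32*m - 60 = (m - 2)*(m^3 - 6*m^2 - m + 30) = (m - 2)*(m + 2)*(m^2 - 8*m + 15) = (m - 3)*(m - 2)*(m + 2)*(m - 5)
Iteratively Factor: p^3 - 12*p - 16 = (p + 2)*(p^2 - 2*p - 8) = (p - 4)*(p + 2)*(p + 2)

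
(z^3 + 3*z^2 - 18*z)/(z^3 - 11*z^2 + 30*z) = (z^2 + 3*z - 18)/(z^2 - 11*z + 30)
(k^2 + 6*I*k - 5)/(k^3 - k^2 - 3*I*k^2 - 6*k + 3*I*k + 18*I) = (k^2 + 6*I*k - 5)/(k^3 - k^2*(1 + 3*I) + 3*k*(-2 + I) + 18*I)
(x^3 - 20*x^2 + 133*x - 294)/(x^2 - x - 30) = (x^2 - 14*x + 49)/(x + 5)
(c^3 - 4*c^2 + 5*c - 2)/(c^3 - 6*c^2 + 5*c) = (c^2 - 3*c + 2)/(c*(c - 5))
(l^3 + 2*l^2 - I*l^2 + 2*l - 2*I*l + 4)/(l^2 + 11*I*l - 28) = (l^3 + l^2*(2 - I) + 2*l*(1 - I) + 4)/(l^2 + 11*I*l - 28)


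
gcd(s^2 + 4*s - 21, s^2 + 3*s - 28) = s + 7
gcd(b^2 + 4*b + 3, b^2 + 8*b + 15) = b + 3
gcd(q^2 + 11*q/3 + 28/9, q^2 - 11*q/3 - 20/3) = q + 4/3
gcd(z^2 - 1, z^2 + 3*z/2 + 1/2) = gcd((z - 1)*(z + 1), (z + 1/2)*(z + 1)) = z + 1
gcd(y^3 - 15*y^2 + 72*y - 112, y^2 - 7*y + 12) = y - 4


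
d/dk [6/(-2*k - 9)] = 12/(2*k + 9)^2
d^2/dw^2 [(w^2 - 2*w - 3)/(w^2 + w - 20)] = 6*(-w^3 + 17*w^2 - 43*w + 99)/(w^6 + 3*w^5 - 57*w^4 - 119*w^3 + 1140*w^2 + 1200*w - 8000)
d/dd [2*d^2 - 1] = 4*d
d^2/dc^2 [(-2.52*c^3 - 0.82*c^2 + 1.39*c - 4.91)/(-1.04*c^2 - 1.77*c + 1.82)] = (-3.5527136788005e-15*c^5 + 19.303768*c^3 - 7.53105600000001*c^2 + 88.527504*c + 45.829218)/(1.124864*c^6 + 5.743296*c^5 + 3.869112*c^4 - 14.556303*c^3 - 6.770946*c^2 + 17.588844*c - 6.028568)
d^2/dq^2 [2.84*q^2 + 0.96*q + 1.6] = 5.68000000000000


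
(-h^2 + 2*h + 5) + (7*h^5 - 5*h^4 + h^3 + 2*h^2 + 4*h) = 7*h^5 - 5*h^4 + h^3 + h^2 + 6*h + 5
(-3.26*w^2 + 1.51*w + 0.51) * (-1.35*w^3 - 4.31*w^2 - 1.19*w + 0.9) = 4.401*w^5 + 12.0121*w^4 - 3.3172*w^3 - 6.929*w^2 + 0.7521*w + 0.459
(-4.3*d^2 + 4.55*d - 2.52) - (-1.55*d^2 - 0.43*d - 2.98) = -2.75*d^2 + 4.98*d + 0.46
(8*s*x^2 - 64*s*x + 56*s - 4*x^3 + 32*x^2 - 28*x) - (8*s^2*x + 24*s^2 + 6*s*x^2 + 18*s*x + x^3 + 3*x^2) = -8*s^2*x - 24*s^2 + 2*s*x^2 - 82*s*x + 56*s - 5*x^3 + 29*x^2 - 28*x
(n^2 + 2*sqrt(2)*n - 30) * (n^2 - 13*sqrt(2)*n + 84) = n^4 - 11*sqrt(2)*n^3 + 2*n^2 + 558*sqrt(2)*n - 2520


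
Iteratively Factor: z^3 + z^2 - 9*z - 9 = (z + 3)*(z^2 - 2*z - 3) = (z + 1)*(z + 3)*(z - 3)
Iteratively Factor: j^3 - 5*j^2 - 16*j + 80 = (j + 4)*(j^2 - 9*j + 20) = (j - 5)*(j + 4)*(j - 4)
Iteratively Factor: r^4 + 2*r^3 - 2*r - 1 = (r + 1)*(r^3 + r^2 - r - 1) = (r + 1)^2*(r^2 - 1) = (r + 1)^3*(r - 1)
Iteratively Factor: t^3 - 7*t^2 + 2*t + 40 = (t + 2)*(t^2 - 9*t + 20) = (t - 4)*(t + 2)*(t - 5)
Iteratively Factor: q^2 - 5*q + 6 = (q - 2)*(q - 3)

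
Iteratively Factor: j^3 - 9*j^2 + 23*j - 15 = (j - 5)*(j^2 - 4*j + 3) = (j - 5)*(j - 1)*(j - 3)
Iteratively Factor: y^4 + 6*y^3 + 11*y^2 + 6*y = (y)*(y^3 + 6*y^2 + 11*y + 6) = y*(y + 2)*(y^2 + 4*y + 3) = y*(y + 1)*(y + 2)*(y + 3)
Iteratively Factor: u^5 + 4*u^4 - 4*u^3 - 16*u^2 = (u - 2)*(u^4 + 6*u^3 + 8*u^2) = u*(u - 2)*(u^3 + 6*u^2 + 8*u) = u*(u - 2)*(u + 2)*(u^2 + 4*u) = u^2*(u - 2)*(u + 2)*(u + 4)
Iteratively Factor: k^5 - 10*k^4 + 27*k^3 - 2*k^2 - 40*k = (k + 1)*(k^4 - 11*k^3 + 38*k^2 - 40*k) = (k - 4)*(k + 1)*(k^3 - 7*k^2 + 10*k) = k*(k - 4)*(k + 1)*(k^2 - 7*k + 10) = k*(k - 5)*(k - 4)*(k + 1)*(k - 2)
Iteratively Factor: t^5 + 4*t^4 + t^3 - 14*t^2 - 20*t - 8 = (t + 1)*(t^4 + 3*t^3 - 2*t^2 - 12*t - 8) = (t + 1)^2*(t^3 + 2*t^2 - 4*t - 8) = (t - 2)*(t + 1)^2*(t^2 + 4*t + 4) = (t - 2)*(t + 1)^2*(t + 2)*(t + 2)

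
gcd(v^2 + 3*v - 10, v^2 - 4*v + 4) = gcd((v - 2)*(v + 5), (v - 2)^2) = v - 2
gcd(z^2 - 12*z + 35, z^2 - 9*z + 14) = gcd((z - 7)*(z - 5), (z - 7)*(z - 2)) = z - 7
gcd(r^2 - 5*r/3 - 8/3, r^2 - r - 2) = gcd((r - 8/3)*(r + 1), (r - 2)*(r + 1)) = r + 1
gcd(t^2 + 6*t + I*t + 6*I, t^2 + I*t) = t + I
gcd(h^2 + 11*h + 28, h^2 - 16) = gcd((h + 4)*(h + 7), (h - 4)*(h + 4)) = h + 4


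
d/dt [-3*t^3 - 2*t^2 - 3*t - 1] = -9*t^2 - 4*t - 3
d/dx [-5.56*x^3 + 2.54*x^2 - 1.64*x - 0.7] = -16.68*x^2 + 5.08*x - 1.64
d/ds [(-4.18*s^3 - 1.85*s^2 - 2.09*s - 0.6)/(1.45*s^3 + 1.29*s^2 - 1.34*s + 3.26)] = (-3.5527136788005e-15*s^5 - 2.70970000000001*s^4 + 17.2634*s^3 - 33.0953*s^2 - 10.514*s - 7.6174)/(2.1025*s^6 + 3.741*s^5 - 2.2219*s^4 + 5.9968*s^3 + 10.2064*s^2 - 8.7368*s + 10.6276)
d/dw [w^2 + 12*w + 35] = 2*w + 12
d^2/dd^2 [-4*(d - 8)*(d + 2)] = -8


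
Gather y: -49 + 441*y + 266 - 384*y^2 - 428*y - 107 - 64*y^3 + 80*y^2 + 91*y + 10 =-64*y^3 - 304*y^2 + 104*y + 120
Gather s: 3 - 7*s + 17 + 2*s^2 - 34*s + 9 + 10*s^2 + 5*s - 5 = 12*s^2 - 36*s + 24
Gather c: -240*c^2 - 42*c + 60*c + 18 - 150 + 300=-240*c^2 + 18*c + 168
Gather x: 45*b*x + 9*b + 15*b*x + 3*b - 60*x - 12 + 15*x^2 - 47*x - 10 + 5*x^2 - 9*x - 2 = 12*b + 20*x^2 + x*(60*b - 116) - 24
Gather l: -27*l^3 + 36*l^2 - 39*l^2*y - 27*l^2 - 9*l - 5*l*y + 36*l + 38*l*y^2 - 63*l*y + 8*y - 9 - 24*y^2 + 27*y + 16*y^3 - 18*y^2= -27*l^3 + l^2*(9 - 39*y) + l*(38*y^2 - 68*y + 27) + 16*y^3 - 42*y^2 + 35*y - 9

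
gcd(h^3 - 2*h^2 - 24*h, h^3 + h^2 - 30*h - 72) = h^2 - 2*h - 24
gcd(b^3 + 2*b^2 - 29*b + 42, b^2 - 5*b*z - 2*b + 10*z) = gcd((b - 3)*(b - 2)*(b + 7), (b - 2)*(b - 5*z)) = b - 2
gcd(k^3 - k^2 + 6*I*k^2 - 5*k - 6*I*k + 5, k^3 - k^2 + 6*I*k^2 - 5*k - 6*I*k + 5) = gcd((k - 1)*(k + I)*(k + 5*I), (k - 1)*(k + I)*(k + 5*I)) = k^3 + k^2*(-1 + 6*I) + k*(-5 - 6*I) + 5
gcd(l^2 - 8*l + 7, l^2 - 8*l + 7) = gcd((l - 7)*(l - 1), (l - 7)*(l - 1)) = l^2 - 8*l + 7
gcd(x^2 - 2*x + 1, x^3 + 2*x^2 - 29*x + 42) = 1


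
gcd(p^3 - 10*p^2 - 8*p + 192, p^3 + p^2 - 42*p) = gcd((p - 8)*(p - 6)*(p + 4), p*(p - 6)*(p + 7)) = p - 6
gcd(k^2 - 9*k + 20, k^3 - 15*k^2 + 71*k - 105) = k - 5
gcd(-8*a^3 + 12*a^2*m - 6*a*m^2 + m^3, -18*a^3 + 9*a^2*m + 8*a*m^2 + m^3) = 1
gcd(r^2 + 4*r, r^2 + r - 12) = r + 4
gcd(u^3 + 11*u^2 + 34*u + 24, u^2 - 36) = u + 6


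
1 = 1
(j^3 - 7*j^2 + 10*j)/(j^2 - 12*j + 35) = j*(j - 2)/(j - 7)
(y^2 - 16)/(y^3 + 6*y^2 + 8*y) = (y - 4)/(y*(y + 2))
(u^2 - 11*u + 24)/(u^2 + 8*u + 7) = (u^2 - 11*u + 24)/(u^2 + 8*u + 7)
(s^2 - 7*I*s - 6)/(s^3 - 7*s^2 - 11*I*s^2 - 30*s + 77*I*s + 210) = (s - I)/(s^2 - s*(7 + 5*I) + 35*I)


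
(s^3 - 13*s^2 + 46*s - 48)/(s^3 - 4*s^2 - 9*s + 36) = (s^2 - 10*s + 16)/(s^2 - s - 12)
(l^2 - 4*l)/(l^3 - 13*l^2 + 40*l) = (l - 4)/(l^2 - 13*l + 40)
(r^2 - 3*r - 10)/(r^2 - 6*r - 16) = (r - 5)/(r - 8)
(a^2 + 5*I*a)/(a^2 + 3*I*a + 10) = a/(a - 2*I)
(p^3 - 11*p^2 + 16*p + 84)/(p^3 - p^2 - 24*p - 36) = (p - 7)/(p + 3)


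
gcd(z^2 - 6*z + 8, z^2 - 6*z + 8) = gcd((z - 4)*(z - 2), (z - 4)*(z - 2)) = z^2 - 6*z + 8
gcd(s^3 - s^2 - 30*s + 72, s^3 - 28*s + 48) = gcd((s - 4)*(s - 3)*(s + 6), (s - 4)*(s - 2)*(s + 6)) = s^2 + 2*s - 24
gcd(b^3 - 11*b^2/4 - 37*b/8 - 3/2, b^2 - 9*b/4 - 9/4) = b + 3/4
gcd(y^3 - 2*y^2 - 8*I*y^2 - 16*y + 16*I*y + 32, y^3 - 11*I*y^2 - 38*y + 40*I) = y - 4*I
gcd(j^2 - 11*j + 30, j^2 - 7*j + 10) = j - 5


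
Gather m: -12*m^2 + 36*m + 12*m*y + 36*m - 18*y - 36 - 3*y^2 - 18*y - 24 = -12*m^2 + m*(12*y + 72) - 3*y^2 - 36*y - 60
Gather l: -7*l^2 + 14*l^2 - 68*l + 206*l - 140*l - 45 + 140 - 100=7*l^2 - 2*l - 5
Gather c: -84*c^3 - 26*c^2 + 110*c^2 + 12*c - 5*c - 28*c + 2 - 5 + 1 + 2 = -84*c^3 + 84*c^2 - 21*c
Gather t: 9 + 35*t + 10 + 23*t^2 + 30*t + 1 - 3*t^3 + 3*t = -3*t^3 + 23*t^2 + 68*t + 20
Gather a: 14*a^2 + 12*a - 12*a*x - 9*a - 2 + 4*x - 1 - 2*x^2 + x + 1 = 14*a^2 + a*(3 - 12*x) - 2*x^2 + 5*x - 2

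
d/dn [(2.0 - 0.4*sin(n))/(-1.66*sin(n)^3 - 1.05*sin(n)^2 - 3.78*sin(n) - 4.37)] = (-1.328*sin(n)^3 + 9.54*sin(n)^2 + 4.2*sin(n) + 9.308)*cos(n)/(2.7556*sin(n)^6 + 3.486*sin(n)^5 + 13.6521*sin(n)^4 + 22.4464*sin(n)^3 + 23.4654*sin(n)^2 + 33.0372*sin(n) + 19.0969)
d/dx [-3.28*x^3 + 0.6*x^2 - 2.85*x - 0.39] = -9.84*x^2 + 1.2*x - 2.85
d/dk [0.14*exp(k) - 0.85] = 0.14*exp(k)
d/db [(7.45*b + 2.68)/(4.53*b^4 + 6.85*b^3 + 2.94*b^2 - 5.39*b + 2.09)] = (-101.2455*b^4 - 150.6266*b^3 - 76.977*b^2 - 15.7584*b + 30.0157)/(20.5209*b^8 + 62.061*b^7 + 73.5589*b^6 - 8.5554*b^5 - 46.264*b^4 - 3.0602*b^3 + 41.3413*b^2 - 22.5302*b + 4.3681)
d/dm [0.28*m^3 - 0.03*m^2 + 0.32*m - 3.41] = 0.84*m^2 - 0.06*m + 0.32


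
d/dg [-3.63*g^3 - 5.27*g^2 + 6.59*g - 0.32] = -10.89*g^2 - 10.54*g + 6.59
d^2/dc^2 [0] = 0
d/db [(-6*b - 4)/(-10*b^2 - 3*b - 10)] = 4*(-15*b^2 - 20*b + 12)/(100*b^4 + 60*b^3 + 209*b^2 + 60*b + 100)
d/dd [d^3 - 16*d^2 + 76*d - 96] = 3*d^2 - 32*d + 76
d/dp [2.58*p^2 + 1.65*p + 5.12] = 5.16*p + 1.65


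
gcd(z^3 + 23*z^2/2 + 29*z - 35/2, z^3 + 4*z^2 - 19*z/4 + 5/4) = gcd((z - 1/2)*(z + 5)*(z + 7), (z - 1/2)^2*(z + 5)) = z^2 + 9*z/2 - 5/2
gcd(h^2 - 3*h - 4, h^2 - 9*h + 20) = h - 4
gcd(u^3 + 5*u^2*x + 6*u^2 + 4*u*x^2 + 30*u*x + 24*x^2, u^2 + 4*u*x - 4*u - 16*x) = u + 4*x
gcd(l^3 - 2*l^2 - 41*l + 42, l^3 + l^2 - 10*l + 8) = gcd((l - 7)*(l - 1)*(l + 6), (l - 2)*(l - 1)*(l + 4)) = l - 1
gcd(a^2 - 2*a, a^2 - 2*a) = a^2 - 2*a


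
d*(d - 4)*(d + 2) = d^3 - 2*d^2 - 8*d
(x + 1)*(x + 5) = x^2 + 6*x + 5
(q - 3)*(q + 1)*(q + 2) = q^3 - 7*q - 6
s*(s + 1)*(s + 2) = s^3 + 3*s^2 + 2*s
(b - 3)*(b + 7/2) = b^2 + b/2 - 21/2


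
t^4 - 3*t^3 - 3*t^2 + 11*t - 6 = (t - 3)*(t - 1)^2*(t + 2)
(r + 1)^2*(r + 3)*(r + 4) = r^4 + 9*r^3 + 27*r^2 + 31*r + 12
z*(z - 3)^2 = z^3 - 6*z^2 + 9*z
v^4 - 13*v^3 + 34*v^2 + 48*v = v*(v - 8)*(v - 6)*(v + 1)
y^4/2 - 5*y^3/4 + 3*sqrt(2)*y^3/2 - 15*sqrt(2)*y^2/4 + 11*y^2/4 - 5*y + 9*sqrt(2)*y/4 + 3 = (y/2 + sqrt(2)/2)*(y - 3/2)*(y - 1)*(y + 2*sqrt(2))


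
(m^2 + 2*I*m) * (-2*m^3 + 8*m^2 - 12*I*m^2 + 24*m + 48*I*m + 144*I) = -2*m^5 + 8*m^4 - 16*I*m^4 + 48*m^3 + 64*I*m^3 - 96*m^2 + 192*I*m^2 - 288*m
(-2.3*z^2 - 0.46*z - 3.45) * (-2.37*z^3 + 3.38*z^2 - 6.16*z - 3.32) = 5.451*z^5 - 6.6838*z^4 + 20.7897*z^3 - 1.1914*z^2 + 22.7792*z + 11.454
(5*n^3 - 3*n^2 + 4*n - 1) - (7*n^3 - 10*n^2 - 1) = -2*n^3 + 7*n^2 + 4*n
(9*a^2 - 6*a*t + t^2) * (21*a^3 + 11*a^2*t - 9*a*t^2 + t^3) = 189*a^5 - 27*a^4*t - 126*a^3*t^2 + 74*a^2*t^3 - 15*a*t^4 + t^5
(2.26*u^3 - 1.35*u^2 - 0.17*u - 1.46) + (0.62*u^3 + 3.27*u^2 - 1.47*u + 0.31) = 2.88*u^3 + 1.92*u^2 - 1.64*u - 1.15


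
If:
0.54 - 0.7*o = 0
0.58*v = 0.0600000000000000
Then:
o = 0.77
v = 0.10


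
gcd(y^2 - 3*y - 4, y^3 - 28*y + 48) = y - 4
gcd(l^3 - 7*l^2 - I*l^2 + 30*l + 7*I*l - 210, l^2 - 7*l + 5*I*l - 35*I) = l^2 + l*(-7 + 5*I) - 35*I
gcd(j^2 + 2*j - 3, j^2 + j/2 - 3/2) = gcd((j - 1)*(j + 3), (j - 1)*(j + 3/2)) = j - 1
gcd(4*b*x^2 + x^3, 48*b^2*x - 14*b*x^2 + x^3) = x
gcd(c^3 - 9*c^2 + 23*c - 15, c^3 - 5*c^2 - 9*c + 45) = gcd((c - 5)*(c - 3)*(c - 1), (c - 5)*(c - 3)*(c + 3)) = c^2 - 8*c + 15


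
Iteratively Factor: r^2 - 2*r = (r)*(r - 2)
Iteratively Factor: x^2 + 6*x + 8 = (x + 2)*(x + 4)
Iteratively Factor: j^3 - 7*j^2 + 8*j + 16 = (j - 4)*(j^2 - 3*j - 4) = (j - 4)^2*(j + 1)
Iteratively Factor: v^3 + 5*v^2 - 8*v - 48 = (v + 4)*(v^2 + v - 12) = (v + 4)^2*(v - 3)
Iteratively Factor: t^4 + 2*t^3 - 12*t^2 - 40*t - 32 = (t + 2)*(t^3 - 12*t - 16) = (t + 2)^2*(t^2 - 2*t - 8) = (t - 4)*(t + 2)^2*(t + 2)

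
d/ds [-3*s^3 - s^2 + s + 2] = -9*s^2 - 2*s + 1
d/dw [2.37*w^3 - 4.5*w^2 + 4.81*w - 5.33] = 7.11*w^2 - 9.0*w + 4.81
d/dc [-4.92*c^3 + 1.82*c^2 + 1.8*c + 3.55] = -14.76*c^2 + 3.64*c + 1.8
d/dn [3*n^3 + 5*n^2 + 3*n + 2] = 9*n^2 + 10*n + 3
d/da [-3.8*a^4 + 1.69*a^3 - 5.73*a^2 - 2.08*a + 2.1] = -15.2*a^3 + 5.07*a^2 - 11.46*a - 2.08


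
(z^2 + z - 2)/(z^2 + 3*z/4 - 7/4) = 4*(z + 2)/(4*z + 7)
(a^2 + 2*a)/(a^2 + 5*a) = (a + 2)/(a + 5)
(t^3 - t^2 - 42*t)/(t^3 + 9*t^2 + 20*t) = (t^2 - t - 42)/(t^2 + 9*t + 20)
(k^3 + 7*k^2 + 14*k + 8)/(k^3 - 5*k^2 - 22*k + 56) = (k^2 + 3*k + 2)/(k^2 - 9*k + 14)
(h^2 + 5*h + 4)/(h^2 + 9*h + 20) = (h + 1)/(h + 5)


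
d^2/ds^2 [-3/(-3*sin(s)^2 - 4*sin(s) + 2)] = 6*(-18*sin(s)^4 - 18*sin(s)^3 + 7*sin(s)^2 + 32*sin(s) + 22)/(3*sin(s)^2 + 4*sin(s) - 2)^3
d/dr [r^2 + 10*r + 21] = 2*r + 10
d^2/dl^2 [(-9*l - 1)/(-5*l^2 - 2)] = 10*(45*l^3 + 15*l^2 - 54*l - 2)/(125*l^6 + 150*l^4 + 60*l^2 + 8)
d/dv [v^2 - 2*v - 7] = 2*v - 2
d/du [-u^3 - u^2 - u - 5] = -3*u^2 - 2*u - 1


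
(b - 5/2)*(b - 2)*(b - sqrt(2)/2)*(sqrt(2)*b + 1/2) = sqrt(2)*b^4 - 9*sqrt(2)*b^3/2 - b^3/2 + 9*b^2/4 + 19*sqrt(2)*b^2/4 - 5*b/2 + 9*sqrt(2)*b/8 - 5*sqrt(2)/4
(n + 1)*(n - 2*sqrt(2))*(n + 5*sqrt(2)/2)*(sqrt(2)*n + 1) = sqrt(2)*n^4 + sqrt(2)*n^3 + 2*n^3 - 19*sqrt(2)*n^2/2 + 2*n^2 - 19*sqrt(2)*n/2 - 10*n - 10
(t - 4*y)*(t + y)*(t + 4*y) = t^3 + t^2*y - 16*t*y^2 - 16*y^3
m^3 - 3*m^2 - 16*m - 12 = (m - 6)*(m + 1)*(m + 2)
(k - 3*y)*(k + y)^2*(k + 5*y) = k^4 + 4*k^3*y - 10*k^2*y^2 - 28*k*y^3 - 15*y^4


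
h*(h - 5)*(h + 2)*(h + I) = h^4 - 3*h^3 + I*h^3 - 10*h^2 - 3*I*h^2 - 10*I*h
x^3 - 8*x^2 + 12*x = x*(x - 6)*(x - 2)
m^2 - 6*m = m*(m - 6)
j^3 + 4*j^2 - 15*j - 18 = (j - 3)*(j + 1)*(j + 6)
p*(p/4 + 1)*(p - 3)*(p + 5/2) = p^4/4 + 7*p^3/8 - 19*p^2/8 - 15*p/2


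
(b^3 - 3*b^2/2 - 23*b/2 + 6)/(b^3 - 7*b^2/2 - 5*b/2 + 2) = (b + 3)/(b + 1)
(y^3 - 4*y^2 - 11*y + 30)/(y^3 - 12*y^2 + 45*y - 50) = (y + 3)/(y - 5)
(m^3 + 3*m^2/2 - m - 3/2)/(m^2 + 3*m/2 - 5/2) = (2*m^2 + 5*m + 3)/(2*m + 5)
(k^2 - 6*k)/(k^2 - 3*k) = (k - 6)/(k - 3)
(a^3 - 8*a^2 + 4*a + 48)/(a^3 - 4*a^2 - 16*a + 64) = (a^2 - 4*a - 12)/(a^2 - 16)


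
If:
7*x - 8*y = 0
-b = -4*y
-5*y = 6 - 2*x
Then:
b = -168/19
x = -48/19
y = -42/19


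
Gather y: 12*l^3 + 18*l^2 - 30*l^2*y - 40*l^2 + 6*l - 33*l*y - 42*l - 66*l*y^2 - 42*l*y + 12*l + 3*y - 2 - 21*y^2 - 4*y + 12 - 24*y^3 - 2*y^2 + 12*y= 12*l^3 - 22*l^2 - 24*l - 24*y^3 + y^2*(-66*l - 23) + y*(-30*l^2 - 75*l + 11) + 10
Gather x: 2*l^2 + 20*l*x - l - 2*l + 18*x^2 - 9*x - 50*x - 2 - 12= 2*l^2 - 3*l + 18*x^2 + x*(20*l - 59) - 14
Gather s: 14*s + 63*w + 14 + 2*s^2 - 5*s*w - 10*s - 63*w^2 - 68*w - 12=2*s^2 + s*(4 - 5*w) - 63*w^2 - 5*w + 2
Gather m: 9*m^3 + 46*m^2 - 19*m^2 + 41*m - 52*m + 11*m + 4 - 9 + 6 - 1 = 9*m^3 + 27*m^2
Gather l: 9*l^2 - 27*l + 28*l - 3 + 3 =9*l^2 + l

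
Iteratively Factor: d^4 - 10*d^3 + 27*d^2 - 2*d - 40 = (d + 1)*(d^3 - 11*d^2 + 38*d - 40) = (d - 2)*(d + 1)*(d^2 - 9*d + 20) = (d - 4)*(d - 2)*(d + 1)*(d - 5)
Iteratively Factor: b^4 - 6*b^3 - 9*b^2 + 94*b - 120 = (b - 3)*(b^3 - 3*b^2 - 18*b + 40) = (b - 3)*(b + 4)*(b^2 - 7*b + 10) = (b - 5)*(b - 3)*(b + 4)*(b - 2)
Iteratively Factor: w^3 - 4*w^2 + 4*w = (w - 2)*(w^2 - 2*w) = w*(w - 2)*(w - 2)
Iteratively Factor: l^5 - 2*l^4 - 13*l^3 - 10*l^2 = (l)*(l^4 - 2*l^3 - 13*l^2 - 10*l) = l*(l - 5)*(l^3 + 3*l^2 + 2*l) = l*(l - 5)*(l + 1)*(l^2 + 2*l) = l*(l - 5)*(l + 1)*(l + 2)*(l)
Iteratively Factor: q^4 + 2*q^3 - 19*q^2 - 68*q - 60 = (q + 2)*(q^3 - 19*q - 30) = (q + 2)*(q + 3)*(q^2 - 3*q - 10) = (q - 5)*(q + 2)*(q + 3)*(q + 2)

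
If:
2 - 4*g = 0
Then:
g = 1/2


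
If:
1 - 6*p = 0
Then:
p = 1/6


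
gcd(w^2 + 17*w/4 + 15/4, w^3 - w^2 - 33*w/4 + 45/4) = w + 3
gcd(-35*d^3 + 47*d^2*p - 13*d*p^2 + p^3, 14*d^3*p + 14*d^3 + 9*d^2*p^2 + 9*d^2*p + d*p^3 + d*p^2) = 1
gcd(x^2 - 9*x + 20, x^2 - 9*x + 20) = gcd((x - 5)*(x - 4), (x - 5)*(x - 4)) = x^2 - 9*x + 20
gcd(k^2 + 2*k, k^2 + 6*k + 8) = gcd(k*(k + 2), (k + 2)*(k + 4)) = k + 2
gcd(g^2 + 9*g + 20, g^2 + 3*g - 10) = g + 5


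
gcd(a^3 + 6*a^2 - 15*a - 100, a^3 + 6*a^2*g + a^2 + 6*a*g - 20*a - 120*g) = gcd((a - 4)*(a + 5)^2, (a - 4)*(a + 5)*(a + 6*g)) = a^2 + a - 20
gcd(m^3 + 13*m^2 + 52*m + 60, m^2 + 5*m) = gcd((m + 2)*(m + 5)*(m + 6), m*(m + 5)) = m + 5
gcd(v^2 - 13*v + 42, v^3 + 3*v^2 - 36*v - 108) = v - 6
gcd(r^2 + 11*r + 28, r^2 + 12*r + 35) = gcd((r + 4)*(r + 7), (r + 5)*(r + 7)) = r + 7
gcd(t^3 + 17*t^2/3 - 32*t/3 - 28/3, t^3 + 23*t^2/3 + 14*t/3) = t^2 + 23*t/3 + 14/3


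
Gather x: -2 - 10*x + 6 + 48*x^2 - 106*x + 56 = 48*x^2 - 116*x + 60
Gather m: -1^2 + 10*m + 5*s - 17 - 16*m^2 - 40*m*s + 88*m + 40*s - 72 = -16*m^2 + m*(98 - 40*s) + 45*s - 90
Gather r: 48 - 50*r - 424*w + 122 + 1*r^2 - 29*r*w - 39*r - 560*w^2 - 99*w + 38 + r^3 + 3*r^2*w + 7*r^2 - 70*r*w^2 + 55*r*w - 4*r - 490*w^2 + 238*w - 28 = r^3 + r^2*(3*w + 8) + r*(-70*w^2 + 26*w - 93) - 1050*w^2 - 285*w + 180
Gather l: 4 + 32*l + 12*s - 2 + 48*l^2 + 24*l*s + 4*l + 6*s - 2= 48*l^2 + l*(24*s + 36) + 18*s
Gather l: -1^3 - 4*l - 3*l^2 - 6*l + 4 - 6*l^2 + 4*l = -9*l^2 - 6*l + 3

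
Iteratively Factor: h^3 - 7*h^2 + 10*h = (h - 2)*(h^2 - 5*h) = h*(h - 2)*(h - 5)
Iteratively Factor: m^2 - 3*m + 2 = (m - 2)*(m - 1)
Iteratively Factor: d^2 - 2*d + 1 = (d - 1)*(d - 1)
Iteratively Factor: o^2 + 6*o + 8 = (o + 4)*(o + 2)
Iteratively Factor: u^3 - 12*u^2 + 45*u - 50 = (u - 5)*(u^2 - 7*u + 10) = (u - 5)*(u - 2)*(u - 5)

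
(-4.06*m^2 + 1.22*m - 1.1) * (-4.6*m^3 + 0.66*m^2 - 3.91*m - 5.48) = 18.676*m^5 - 8.2916*m^4 + 21.7398*m^3 + 16.7526*m^2 - 2.3846*m + 6.028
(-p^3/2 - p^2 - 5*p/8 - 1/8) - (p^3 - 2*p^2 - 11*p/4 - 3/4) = -3*p^3/2 + p^2 + 17*p/8 + 5/8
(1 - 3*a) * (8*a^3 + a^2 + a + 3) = -24*a^4 + 5*a^3 - 2*a^2 - 8*a + 3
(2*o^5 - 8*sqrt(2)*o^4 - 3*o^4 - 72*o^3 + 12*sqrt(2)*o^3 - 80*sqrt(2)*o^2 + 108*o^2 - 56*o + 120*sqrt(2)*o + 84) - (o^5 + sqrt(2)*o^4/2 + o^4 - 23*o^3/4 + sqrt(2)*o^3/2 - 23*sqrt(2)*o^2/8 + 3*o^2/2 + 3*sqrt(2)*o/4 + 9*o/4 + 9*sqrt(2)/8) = o^5 - 17*sqrt(2)*o^4/2 - 4*o^4 - 265*o^3/4 + 23*sqrt(2)*o^3/2 - 617*sqrt(2)*o^2/8 + 213*o^2/2 - 233*o/4 + 477*sqrt(2)*o/4 - 9*sqrt(2)/8 + 84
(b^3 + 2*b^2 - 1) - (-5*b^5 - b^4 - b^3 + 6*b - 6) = 5*b^5 + b^4 + 2*b^3 + 2*b^2 - 6*b + 5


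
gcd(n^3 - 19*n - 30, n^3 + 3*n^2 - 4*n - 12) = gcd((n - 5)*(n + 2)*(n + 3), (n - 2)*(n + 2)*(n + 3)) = n^2 + 5*n + 6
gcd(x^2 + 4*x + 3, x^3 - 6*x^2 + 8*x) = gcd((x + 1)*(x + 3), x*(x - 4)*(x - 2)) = 1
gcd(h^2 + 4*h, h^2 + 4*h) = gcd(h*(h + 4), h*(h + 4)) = h^2 + 4*h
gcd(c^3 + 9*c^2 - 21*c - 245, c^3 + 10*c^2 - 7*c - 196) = c^2 + 14*c + 49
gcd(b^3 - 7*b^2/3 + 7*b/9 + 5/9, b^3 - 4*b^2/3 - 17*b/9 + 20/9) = b^2 - 8*b/3 + 5/3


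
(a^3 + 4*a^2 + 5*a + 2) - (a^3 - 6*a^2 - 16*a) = 10*a^2 + 21*a + 2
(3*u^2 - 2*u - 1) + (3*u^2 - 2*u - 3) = 6*u^2 - 4*u - 4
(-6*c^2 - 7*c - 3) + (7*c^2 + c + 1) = c^2 - 6*c - 2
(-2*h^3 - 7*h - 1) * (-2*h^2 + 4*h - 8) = 4*h^5 - 8*h^4 + 30*h^3 - 26*h^2 + 52*h + 8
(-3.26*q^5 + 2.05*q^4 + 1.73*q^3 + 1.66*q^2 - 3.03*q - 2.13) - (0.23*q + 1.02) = -3.26*q^5 + 2.05*q^4 + 1.73*q^3 + 1.66*q^2 - 3.26*q - 3.15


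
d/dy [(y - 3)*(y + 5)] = 2*y + 2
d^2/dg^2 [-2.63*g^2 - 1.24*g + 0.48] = -5.26000000000000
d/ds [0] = 0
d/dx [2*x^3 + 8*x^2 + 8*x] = 6*x^2 + 16*x + 8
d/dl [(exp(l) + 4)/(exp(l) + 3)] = -exp(l)/(exp(l) + 3)^2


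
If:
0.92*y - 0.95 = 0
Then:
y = 1.03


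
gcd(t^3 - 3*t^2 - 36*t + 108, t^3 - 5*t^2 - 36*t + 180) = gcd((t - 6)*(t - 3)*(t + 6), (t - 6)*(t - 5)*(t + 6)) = t^2 - 36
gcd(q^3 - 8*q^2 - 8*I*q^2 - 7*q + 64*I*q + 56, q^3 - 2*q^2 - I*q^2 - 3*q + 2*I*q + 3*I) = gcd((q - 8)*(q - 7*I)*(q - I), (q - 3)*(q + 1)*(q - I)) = q - I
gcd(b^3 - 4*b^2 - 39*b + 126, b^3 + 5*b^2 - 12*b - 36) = b^2 + 3*b - 18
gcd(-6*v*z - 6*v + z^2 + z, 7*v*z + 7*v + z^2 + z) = z + 1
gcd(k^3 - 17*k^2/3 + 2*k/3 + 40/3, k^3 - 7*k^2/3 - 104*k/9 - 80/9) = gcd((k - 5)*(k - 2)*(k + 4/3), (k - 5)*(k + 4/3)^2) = k^2 - 11*k/3 - 20/3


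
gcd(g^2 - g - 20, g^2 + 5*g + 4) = g + 4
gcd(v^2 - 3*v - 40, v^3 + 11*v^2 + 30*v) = v + 5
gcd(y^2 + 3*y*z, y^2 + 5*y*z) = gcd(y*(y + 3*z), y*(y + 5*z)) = y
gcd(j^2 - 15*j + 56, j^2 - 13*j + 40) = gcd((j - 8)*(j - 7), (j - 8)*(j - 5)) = j - 8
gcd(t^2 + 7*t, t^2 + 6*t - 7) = t + 7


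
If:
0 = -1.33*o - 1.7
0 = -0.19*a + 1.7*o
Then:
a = -11.44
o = -1.28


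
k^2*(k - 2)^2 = k^4 - 4*k^3 + 4*k^2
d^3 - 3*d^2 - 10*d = d*(d - 5)*(d + 2)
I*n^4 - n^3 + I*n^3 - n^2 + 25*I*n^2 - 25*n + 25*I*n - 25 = (n - 5*I)*(n + I)*(n + 5*I)*(I*n + I)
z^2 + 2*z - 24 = (z - 4)*(z + 6)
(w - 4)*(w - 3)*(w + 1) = w^3 - 6*w^2 + 5*w + 12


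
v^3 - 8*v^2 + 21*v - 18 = (v - 3)^2*(v - 2)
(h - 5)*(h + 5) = h^2 - 25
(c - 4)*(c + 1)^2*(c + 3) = c^4 + c^3 - 13*c^2 - 25*c - 12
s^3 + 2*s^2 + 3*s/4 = s*(s + 1/2)*(s + 3/2)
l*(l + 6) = l^2 + 6*l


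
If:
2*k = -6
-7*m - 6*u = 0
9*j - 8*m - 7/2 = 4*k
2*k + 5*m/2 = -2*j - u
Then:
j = 55/42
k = -3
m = 71/28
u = -71/24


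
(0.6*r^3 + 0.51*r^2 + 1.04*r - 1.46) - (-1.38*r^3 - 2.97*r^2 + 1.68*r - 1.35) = 1.98*r^3 + 3.48*r^2 - 0.64*r - 0.11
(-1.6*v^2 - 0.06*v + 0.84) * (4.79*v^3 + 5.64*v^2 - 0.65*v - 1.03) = -7.664*v^5 - 9.3114*v^4 + 4.7252*v^3 + 6.4246*v^2 - 0.4842*v - 0.8652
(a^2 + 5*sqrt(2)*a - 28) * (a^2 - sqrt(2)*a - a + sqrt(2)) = a^4 - a^3 + 4*sqrt(2)*a^3 - 38*a^2 - 4*sqrt(2)*a^2 + 38*a + 28*sqrt(2)*a - 28*sqrt(2)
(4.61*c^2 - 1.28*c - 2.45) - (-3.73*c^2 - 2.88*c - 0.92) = 8.34*c^2 + 1.6*c - 1.53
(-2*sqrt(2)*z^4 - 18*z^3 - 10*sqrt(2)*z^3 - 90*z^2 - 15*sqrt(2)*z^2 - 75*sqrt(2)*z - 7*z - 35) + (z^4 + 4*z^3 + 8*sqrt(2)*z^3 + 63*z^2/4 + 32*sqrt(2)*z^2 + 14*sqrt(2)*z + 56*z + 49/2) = -2*sqrt(2)*z^4 + z^4 - 14*z^3 - 2*sqrt(2)*z^3 - 297*z^2/4 + 17*sqrt(2)*z^2 - 61*sqrt(2)*z + 49*z - 21/2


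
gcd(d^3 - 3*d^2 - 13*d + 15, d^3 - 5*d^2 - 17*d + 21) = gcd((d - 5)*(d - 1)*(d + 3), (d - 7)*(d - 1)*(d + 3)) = d^2 + 2*d - 3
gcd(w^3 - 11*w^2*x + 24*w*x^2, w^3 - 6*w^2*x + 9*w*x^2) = -w^2 + 3*w*x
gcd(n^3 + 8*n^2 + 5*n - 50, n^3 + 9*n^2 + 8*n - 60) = n^2 + 3*n - 10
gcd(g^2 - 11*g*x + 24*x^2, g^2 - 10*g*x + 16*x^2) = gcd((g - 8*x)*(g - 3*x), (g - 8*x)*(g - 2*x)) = -g + 8*x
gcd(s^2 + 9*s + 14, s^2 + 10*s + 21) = s + 7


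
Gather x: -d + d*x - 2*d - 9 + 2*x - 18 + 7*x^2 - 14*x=-3*d + 7*x^2 + x*(d - 12) - 27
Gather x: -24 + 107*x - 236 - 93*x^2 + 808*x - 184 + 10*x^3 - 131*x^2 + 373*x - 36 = 10*x^3 - 224*x^2 + 1288*x - 480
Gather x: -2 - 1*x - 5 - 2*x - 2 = -3*x - 9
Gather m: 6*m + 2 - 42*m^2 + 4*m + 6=-42*m^2 + 10*m + 8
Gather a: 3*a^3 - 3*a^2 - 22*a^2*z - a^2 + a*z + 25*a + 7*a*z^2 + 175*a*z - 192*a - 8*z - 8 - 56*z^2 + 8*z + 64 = 3*a^3 + a^2*(-22*z - 4) + a*(7*z^2 + 176*z - 167) - 56*z^2 + 56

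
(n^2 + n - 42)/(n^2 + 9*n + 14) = (n - 6)/(n + 2)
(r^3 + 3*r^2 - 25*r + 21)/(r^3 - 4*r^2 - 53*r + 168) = (r - 1)/(r - 8)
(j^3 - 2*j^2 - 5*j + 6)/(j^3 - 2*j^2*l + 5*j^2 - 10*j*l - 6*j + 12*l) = (j^2 - j - 6)/(j^2 - 2*j*l + 6*j - 12*l)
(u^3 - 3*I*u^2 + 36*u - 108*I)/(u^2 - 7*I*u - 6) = (u^2 + 3*I*u + 18)/(u - I)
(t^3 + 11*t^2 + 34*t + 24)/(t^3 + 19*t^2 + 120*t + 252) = (t^2 + 5*t + 4)/(t^2 + 13*t + 42)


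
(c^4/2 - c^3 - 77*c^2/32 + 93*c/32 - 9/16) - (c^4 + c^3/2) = -c^4/2 - 3*c^3/2 - 77*c^2/32 + 93*c/32 - 9/16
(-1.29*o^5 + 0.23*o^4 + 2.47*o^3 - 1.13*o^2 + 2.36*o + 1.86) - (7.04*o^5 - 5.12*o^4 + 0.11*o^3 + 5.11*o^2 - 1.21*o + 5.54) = -8.33*o^5 + 5.35*o^4 + 2.36*o^3 - 6.24*o^2 + 3.57*o - 3.68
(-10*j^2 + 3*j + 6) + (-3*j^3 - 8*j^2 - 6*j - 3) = -3*j^3 - 18*j^2 - 3*j + 3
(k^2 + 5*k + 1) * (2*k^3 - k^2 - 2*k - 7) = 2*k^5 + 9*k^4 - 5*k^3 - 18*k^2 - 37*k - 7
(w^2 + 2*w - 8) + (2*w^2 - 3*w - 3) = 3*w^2 - w - 11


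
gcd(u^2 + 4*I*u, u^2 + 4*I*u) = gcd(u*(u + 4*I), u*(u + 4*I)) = u^2 + 4*I*u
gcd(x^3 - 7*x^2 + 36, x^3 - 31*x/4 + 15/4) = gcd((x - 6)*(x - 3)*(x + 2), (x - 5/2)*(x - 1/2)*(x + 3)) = 1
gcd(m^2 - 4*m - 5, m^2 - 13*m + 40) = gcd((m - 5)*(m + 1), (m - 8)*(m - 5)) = m - 5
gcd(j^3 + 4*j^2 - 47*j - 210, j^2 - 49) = j - 7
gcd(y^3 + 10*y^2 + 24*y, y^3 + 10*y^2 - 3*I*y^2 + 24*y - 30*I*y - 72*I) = y^2 + 10*y + 24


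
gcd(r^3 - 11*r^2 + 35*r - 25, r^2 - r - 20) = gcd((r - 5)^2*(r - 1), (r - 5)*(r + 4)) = r - 5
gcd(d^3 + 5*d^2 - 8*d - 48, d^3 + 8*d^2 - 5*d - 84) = d^2 + d - 12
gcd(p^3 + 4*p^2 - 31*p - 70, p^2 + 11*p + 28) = p + 7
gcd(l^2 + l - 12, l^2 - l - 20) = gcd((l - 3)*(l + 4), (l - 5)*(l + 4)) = l + 4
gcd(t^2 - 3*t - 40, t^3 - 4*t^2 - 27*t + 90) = t + 5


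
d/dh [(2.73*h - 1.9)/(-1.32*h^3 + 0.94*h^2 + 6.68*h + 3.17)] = (7.2072*h^3 - 10.0902*h^2 + 3.572*h + 21.3461)/(1.7424*h^6 - 2.4816*h^5 - 16.7516*h^4 + 4.1896*h^3 + 50.582*h^2 + 42.3512*h + 10.0489)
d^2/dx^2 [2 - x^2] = -2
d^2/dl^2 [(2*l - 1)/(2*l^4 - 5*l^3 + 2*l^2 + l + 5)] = 2*((2*l - 1)*(8*l^3 - 15*l^2 + 4*l + 1)^2 + (-16*l^3 + 30*l^2 - 8*l - (2*l - 1)*(12*l^2 - 15*l + 2) - 2)*(2*l^4 - 5*l^3 + 2*l^2 + l + 5))/(2*l^4 - 5*l^3 + 2*l^2 + l + 5)^3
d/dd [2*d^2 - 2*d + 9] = 4*d - 2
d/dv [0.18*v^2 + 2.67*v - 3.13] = 0.36*v + 2.67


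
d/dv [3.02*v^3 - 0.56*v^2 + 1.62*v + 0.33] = 9.06*v^2 - 1.12*v + 1.62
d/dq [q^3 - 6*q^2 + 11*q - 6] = 3*q^2 - 12*q + 11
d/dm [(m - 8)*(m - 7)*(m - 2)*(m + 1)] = 4*m^3 - 48*m^2 + 138*m - 26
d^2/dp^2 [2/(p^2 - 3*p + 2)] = 4*(-p^2 + 3*p + (2*p - 3)^2 - 2)/(p^2 - 3*p + 2)^3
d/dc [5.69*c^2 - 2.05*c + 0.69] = 11.38*c - 2.05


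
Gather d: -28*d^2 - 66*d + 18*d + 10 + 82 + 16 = -28*d^2 - 48*d + 108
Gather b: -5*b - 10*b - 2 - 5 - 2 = -15*b - 9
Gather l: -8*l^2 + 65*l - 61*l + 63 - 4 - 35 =-8*l^2 + 4*l + 24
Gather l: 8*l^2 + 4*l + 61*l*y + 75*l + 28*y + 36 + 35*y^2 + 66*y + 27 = 8*l^2 + l*(61*y + 79) + 35*y^2 + 94*y + 63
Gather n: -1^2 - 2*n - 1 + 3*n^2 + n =3*n^2 - n - 2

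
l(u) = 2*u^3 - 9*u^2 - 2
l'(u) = 6*u^2 - 18*u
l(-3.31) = -173.13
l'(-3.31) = 125.32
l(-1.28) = -20.94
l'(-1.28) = 32.87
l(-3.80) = -241.70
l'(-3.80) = 155.04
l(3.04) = -28.99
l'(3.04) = 0.73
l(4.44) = -4.37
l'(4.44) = 38.36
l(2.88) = -28.87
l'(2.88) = -2.07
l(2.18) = -24.05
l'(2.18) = -10.73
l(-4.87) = -446.45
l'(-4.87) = 229.96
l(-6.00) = -758.00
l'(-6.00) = 324.00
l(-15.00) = -8777.00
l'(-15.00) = 1620.00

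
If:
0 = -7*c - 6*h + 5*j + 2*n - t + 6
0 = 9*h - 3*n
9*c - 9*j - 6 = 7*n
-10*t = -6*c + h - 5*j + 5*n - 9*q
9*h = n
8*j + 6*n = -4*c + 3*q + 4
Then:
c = 58/67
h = 0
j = 40/201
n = 0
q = 212/603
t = 188/201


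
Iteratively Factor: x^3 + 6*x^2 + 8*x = (x + 4)*(x^2 + 2*x) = x*(x + 4)*(x + 2)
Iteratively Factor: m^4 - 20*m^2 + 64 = (m + 2)*(m^3 - 2*m^2 - 16*m + 32) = (m + 2)*(m + 4)*(m^2 - 6*m + 8) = (m - 2)*(m + 2)*(m + 4)*(m - 4)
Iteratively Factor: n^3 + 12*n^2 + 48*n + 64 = (n + 4)*(n^2 + 8*n + 16) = (n + 4)^2*(n + 4)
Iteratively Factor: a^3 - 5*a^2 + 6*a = (a - 3)*(a^2 - 2*a) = a*(a - 3)*(a - 2)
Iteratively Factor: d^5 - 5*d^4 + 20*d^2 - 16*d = (d + 2)*(d^4 - 7*d^3 + 14*d^2 - 8*d) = d*(d + 2)*(d^3 - 7*d^2 + 14*d - 8) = d*(d - 2)*(d + 2)*(d^2 - 5*d + 4) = d*(d - 4)*(d - 2)*(d + 2)*(d - 1)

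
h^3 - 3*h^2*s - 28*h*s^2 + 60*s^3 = (h - 6*s)*(h - 2*s)*(h + 5*s)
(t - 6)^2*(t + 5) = t^3 - 7*t^2 - 24*t + 180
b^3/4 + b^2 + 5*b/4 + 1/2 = (b/4 + 1/4)*(b + 1)*(b + 2)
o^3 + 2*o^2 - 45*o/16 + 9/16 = (o - 3/4)*(o - 1/4)*(o + 3)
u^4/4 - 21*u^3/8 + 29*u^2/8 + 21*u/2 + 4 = (u/4 + 1/4)*(u - 8)*(u - 4)*(u + 1/2)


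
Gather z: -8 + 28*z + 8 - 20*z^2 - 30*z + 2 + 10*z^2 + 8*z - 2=-10*z^2 + 6*z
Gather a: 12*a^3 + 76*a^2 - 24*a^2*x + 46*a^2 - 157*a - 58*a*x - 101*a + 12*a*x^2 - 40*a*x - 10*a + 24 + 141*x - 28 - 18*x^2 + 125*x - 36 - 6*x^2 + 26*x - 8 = 12*a^3 + a^2*(122 - 24*x) + a*(12*x^2 - 98*x - 268) - 24*x^2 + 292*x - 48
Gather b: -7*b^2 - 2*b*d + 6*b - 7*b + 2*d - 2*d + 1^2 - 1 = -7*b^2 + b*(-2*d - 1)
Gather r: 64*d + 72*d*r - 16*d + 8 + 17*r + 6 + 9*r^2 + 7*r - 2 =48*d + 9*r^2 + r*(72*d + 24) + 12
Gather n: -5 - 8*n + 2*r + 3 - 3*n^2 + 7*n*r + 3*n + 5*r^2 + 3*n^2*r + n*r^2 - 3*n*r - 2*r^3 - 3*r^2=n^2*(3*r - 3) + n*(r^2 + 4*r - 5) - 2*r^3 + 2*r^2 + 2*r - 2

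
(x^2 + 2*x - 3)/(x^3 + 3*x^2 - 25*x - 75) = (x - 1)/(x^2 - 25)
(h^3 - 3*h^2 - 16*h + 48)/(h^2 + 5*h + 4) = (h^2 - 7*h + 12)/(h + 1)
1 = 1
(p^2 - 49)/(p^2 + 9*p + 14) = (p - 7)/(p + 2)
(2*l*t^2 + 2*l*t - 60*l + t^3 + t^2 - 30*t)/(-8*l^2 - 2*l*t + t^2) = (t^2 + t - 30)/(-4*l + t)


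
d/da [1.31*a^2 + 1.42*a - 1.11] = 2.62*a + 1.42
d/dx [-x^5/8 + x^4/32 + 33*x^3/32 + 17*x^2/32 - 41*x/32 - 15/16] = -5*x^4/8 + x^3/8 + 99*x^2/32 + 17*x/16 - 41/32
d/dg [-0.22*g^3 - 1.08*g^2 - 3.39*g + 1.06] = -0.66*g^2 - 2.16*g - 3.39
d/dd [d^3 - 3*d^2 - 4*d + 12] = 3*d^2 - 6*d - 4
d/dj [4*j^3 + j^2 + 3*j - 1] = 12*j^2 + 2*j + 3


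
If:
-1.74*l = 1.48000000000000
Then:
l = -0.85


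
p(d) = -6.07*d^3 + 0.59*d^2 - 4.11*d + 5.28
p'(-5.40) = -541.49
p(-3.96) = 407.75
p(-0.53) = 8.53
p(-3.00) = 186.81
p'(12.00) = -2612.19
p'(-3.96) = -294.34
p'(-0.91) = -20.26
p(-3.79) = 359.78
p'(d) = -18.21*d^2 + 1.18*d - 4.11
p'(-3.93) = -290.00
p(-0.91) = 14.08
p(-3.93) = 398.98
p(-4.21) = 485.97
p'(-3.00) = -171.54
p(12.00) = -10448.04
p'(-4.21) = -331.83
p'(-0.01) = -4.12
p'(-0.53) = -9.85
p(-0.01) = 5.32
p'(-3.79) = -270.15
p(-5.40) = 1000.48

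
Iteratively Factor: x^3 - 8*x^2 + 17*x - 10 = (x - 5)*(x^2 - 3*x + 2) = (x - 5)*(x - 2)*(x - 1)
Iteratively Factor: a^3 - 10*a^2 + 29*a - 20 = (a - 1)*(a^2 - 9*a + 20) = (a - 4)*(a - 1)*(a - 5)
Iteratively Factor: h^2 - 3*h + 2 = (h - 1)*(h - 2)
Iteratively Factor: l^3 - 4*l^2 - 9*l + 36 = (l - 3)*(l^2 - l - 12) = (l - 3)*(l + 3)*(l - 4)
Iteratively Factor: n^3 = (n)*(n^2) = n^2*(n)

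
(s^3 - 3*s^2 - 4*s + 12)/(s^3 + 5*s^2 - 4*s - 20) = (s - 3)/(s + 5)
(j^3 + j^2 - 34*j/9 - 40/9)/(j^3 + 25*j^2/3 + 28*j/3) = (3*j^2 - j - 10)/(3*j*(j + 7))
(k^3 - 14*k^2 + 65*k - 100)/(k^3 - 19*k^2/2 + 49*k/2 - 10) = 2*(k - 5)/(2*k - 1)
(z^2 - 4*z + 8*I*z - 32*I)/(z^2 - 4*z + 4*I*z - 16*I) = (z + 8*I)/(z + 4*I)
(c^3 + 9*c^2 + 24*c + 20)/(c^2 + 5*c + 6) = (c^2 + 7*c + 10)/(c + 3)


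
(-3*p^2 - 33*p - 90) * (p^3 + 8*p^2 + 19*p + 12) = -3*p^5 - 57*p^4 - 411*p^3 - 1383*p^2 - 2106*p - 1080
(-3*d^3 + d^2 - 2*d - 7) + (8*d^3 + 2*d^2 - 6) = 5*d^3 + 3*d^2 - 2*d - 13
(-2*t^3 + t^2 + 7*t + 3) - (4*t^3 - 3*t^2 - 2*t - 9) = -6*t^3 + 4*t^2 + 9*t + 12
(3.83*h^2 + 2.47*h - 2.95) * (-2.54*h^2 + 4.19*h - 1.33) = -9.7282*h^4 + 9.7739*h^3 + 12.7484*h^2 - 15.6456*h + 3.9235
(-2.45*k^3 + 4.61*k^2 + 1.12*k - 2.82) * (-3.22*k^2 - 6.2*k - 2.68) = 7.889*k^5 + 0.345799999999999*k^4 - 25.6224*k^3 - 10.2184*k^2 + 14.4824*k + 7.5576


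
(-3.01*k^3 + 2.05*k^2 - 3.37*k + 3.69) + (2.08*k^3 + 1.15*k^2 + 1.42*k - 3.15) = -0.93*k^3 + 3.2*k^2 - 1.95*k + 0.54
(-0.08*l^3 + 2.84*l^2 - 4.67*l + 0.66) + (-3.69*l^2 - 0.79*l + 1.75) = -0.08*l^3 - 0.85*l^2 - 5.46*l + 2.41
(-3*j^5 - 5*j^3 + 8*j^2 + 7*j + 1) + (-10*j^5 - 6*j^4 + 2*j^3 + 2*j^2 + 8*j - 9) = -13*j^5 - 6*j^4 - 3*j^3 + 10*j^2 + 15*j - 8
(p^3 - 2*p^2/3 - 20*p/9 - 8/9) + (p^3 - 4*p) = 2*p^3 - 2*p^2/3 - 56*p/9 - 8/9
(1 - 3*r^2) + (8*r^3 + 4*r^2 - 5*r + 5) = 8*r^3 + r^2 - 5*r + 6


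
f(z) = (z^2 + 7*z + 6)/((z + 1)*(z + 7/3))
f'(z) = (2*z + 7)/((z + 1)*(z + 7/3)) - (z^2 + 7*z + 6)/((z + 1)*(z + 7/3)^2) - (z^2 + 7*z + 6)/((z + 1)^2*(z + 7/3)) = -33/(9*z^2 + 42*z + 49)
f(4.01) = 1.58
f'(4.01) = -0.09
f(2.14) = 1.82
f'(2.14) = -0.18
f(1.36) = 1.99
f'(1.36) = -0.27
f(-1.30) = 4.55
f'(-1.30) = -3.43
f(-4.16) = -1.01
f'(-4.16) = -1.10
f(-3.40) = -2.44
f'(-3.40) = -3.22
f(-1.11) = 4.00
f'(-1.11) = -2.45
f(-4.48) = -0.71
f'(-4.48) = -0.80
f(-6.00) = 0.00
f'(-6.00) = -0.27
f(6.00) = 1.44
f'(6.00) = -0.05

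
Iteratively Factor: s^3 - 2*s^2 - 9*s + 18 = (s - 3)*(s^2 + s - 6) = (s - 3)*(s - 2)*(s + 3)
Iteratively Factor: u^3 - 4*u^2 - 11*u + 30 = (u - 2)*(u^2 - 2*u - 15) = (u - 5)*(u - 2)*(u + 3)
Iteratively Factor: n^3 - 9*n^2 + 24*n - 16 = (n - 4)*(n^2 - 5*n + 4) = (n - 4)*(n - 1)*(n - 4)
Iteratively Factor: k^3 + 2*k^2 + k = (k + 1)*(k^2 + k) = k*(k + 1)*(k + 1)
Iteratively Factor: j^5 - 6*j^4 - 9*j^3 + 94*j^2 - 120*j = (j - 3)*(j^4 - 3*j^3 - 18*j^2 + 40*j) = (j - 5)*(j - 3)*(j^3 + 2*j^2 - 8*j) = (j - 5)*(j - 3)*(j - 2)*(j^2 + 4*j) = (j - 5)*(j - 3)*(j - 2)*(j + 4)*(j)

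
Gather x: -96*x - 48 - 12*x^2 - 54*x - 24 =-12*x^2 - 150*x - 72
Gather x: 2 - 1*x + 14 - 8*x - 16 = -9*x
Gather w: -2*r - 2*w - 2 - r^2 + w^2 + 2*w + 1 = -r^2 - 2*r + w^2 - 1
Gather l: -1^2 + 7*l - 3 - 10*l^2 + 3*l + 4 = -10*l^2 + 10*l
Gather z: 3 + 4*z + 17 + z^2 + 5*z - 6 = z^2 + 9*z + 14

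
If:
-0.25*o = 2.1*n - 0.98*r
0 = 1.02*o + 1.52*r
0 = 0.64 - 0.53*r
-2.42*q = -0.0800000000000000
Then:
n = 0.78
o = -1.80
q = 0.03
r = 1.21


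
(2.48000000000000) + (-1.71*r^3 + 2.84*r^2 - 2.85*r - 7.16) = -1.71*r^3 + 2.84*r^2 - 2.85*r - 4.68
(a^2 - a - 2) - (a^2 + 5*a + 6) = -6*a - 8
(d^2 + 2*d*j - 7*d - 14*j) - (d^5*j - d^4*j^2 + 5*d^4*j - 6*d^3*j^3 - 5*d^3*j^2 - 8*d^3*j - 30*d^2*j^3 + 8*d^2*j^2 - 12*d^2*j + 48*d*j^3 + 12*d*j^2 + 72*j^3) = -d^5*j + d^4*j^2 - 5*d^4*j + 6*d^3*j^3 + 5*d^3*j^2 + 8*d^3*j + 30*d^2*j^3 - 8*d^2*j^2 + 12*d^2*j + d^2 - 48*d*j^3 - 12*d*j^2 + 2*d*j - 7*d - 72*j^3 - 14*j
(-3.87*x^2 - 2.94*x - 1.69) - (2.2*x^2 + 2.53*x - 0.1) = -6.07*x^2 - 5.47*x - 1.59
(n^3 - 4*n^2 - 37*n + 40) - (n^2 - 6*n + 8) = n^3 - 5*n^2 - 31*n + 32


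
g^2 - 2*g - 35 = (g - 7)*(g + 5)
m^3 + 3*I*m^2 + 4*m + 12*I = (m - 2*I)*(m + 2*I)*(m + 3*I)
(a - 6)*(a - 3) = a^2 - 9*a + 18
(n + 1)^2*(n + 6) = n^3 + 8*n^2 + 13*n + 6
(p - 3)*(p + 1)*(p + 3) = p^3 + p^2 - 9*p - 9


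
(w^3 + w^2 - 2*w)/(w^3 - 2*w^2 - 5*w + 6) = w/(w - 3)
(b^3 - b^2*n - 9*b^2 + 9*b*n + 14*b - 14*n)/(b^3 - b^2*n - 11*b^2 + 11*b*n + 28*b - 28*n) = (b - 2)/(b - 4)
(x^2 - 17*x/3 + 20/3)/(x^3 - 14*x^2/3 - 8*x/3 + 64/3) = (3*x - 5)/(3*x^2 - 2*x - 16)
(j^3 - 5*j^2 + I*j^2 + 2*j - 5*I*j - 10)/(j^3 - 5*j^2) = 1 + I/j + 2/j^2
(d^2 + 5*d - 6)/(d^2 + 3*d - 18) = (d - 1)/(d - 3)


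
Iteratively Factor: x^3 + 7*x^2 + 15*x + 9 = (x + 3)*(x^2 + 4*x + 3) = (x + 1)*(x + 3)*(x + 3)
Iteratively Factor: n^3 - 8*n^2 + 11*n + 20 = (n - 4)*(n^2 - 4*n - 5) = (n - 5)*(n - 4)*(n + 1)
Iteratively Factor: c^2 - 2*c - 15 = (c + 3)*(c - 5)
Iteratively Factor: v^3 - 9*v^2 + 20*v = (v - 4)*(v^2 - 5*v) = v*(v - 4)*(v - 5)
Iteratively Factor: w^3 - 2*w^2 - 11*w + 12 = (w + 3)*(w^2 - 5*w + 4) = (w - 4)*(w + 3)*(w - 1)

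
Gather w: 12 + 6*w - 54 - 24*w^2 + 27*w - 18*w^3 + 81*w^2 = -18*w^3 + 57*w^2 + 33*w - 42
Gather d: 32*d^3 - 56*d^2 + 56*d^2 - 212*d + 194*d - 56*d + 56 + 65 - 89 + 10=32*d^3 - 74*d + 42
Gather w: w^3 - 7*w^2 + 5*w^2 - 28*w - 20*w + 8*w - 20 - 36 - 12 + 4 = w^3 - 2*w^2 - 40*w - 64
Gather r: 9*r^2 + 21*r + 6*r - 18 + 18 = 9*r^2 + 27*r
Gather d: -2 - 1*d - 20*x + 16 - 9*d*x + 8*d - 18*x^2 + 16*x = d*(7 - 9*x) - 18*x^2 - 4*x + 14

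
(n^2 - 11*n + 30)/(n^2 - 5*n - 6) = (n - 5)/(n + 1)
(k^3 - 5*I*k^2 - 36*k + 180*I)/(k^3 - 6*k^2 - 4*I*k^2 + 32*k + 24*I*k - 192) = (k^2 + k*(6 - 5*I) - 30*I)/(k^2 - 4*I*k + 32)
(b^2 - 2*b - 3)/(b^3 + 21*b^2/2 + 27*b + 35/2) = 2*(b - 3)/(2*b^2 + 19*b + 35)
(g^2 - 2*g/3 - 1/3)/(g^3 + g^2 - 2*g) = (g + 1/3)/(g*(g + 2))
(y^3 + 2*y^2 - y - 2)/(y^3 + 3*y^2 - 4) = (y + 1)/(y + 2)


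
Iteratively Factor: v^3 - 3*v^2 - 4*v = (v + 1)*(v^2 - 4*v) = (v - 4)*(v + 1)*(v)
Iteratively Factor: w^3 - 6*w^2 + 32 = (w + 2)*(w^2 - 8*w + 16) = (w - 4)*(w + 2)*(w - 4)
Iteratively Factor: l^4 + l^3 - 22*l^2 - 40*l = (l)*(l^3 + l^2 - 22*l - 40) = l*(l + 4)*(l^2 - 3*l - 10) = l*(l - 5)*(l + 4)*(l + 2)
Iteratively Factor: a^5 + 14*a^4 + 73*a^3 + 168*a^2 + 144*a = (a + 4)*(a^4 + 10*a^3 + 33*a^2 + 36*a) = a*(a + 4)*(a^3 + 10*a^2 + 33*a + 36) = a*(a + 4)^2*(a^2 + 6*a + 9) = a*(a + 3)*(a + 4)^2*(a + 3)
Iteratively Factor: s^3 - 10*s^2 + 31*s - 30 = (s - 5)*(s^2 - 5*s + 6) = (s - 5)*(s - 3)*(s - 2)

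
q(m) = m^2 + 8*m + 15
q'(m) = 2*m + 8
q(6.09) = 100.81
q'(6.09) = 20.18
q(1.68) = 31.26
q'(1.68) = 11.36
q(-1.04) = 7.76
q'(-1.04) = 5.92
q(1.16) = 25.63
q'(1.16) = 10.32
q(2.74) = 44.43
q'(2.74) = 13.48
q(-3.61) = -0.85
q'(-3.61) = 0.78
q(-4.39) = -0.85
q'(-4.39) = -0.78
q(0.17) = 16.39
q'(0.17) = 8.34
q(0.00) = 15.00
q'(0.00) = 8.00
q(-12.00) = 63.00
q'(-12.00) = -16.00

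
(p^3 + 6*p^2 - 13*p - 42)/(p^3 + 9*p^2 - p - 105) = (p + 2)/(p + 5)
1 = 1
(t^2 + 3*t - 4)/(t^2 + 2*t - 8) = (t - 1)/(t - 2)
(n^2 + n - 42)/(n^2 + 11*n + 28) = (n - 6)/(n + 4)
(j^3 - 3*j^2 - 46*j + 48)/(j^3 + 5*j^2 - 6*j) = (j - 8)/j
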